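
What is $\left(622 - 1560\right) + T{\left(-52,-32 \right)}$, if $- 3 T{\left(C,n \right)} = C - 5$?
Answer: $-919$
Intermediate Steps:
$T{\left(C,n \right)} = \frac{5}{3} - \frac{C}{3}$ ($T{\left(C,n \right)} = - \frac{C - 5}{3} = - \frac{-5 + C}{3} = \frac{5}{3} - \frac{C}{3}$)
$\left(622 - 1560\right) + T{\left(-52,-32 \right)} = \left(622 - 1560\right) + \left(\frac{5}{3} - - \frac{52}{3}\right) = -938 + \left(\frac{5}{3} + \frac{52}{3}\right) = -938 + 19 = -919$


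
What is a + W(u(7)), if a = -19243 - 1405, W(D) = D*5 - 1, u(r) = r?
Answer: -20614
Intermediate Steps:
W(D) = -1 + 5*D (W(D) = 5*D - 1 = -1 + 5*D)
a = -20648
a + W(u(7)) = -20648 + (-1 + 5*7) = -20648 + (-1 + 35) = -20648 + 34 = -20614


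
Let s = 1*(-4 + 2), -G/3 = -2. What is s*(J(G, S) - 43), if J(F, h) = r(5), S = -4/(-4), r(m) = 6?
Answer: 74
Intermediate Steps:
S = 1 (S = -4*(-¼) = 1)
G = 6 (G = -3*(-2) = 6)
J(F, h) = 6
s = -2 (s = 1*(-2) = -2)
s*(J(G, S) - 43) = -2*(6 - 43) = -2*(-37) = 74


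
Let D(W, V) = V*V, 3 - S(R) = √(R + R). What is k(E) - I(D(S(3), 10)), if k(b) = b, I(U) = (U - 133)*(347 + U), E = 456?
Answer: 15207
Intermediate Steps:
S(R) = 3 - √2*√R (S(R) = 3 - √(R + R) = 3 - √(2*R) = 3 - √2*√R)
D(W, V) = V²
I(U) = (-133 + U)*(347 + U)
k(E) - I(D(S(3), 10)) = 456 - (-46151 + (10²)² + 214*10²) = 456 - (-46151 + 100² + 214*100) = 456 - (-46151 + 10000 + 21400) = 456 - 1*(-14751) = 456 + 14751 = 15207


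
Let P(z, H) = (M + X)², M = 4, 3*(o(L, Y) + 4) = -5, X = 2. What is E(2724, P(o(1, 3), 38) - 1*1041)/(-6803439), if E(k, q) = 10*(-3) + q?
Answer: 345/2267813 ≈ 0.00015213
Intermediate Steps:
o(L, Y) = -17/3 (o(L, Y) = -4 + (⅓)*(-5) = -4 - 5/3 = -17/3)
P(z, H) = 36 (P(z, H) = (4 + 2)² = 6² = 36)
E(k, q) = -30 + q
E(2724, P(o(1, 3), 38) - 1*1041)/(-6803439) = (-30 + (36 - 1*1041))/(-6803439) = (-30 + (36 - 1041))*(-1/6803439) = (-30 - 1005)*(-1/6803439) = -1035*(-1/6803439) = 345/2267813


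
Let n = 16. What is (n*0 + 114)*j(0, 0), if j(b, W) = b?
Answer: 0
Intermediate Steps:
(n*0 + 114)*j(0, 0) = (16*0 + 114)*0 = (0 + 114)*0 = 114*0 = 0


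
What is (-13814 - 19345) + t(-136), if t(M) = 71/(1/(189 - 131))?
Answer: -29041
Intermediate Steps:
t(M) = 4118 (t(M) = 71/(1/58) = 71*58 = 4118)
(-13814 - 19345) + t(-136) = (-13814 - 19345) + 4118 = -33159 + 4118 = -29041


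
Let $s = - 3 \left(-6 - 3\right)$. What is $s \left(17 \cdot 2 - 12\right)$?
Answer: $594$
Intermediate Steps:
$s = 27$ ($s = \left(-3\right) \left(-9\right) = 27$)
$s \left(17 \cdot 2 - 12\right) = 27 \left(17 \cdot 2 - 12\right) = 27 \left(34 - 12\right) = 27 \cdot 22 = 594$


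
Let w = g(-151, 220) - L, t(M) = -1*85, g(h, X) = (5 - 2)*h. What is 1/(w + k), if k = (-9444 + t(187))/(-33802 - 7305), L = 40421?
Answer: -41107/1680197989 ≈ -2.4466e-5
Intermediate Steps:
g(h, X) = 3*h
t(M) = -85
k = 9529/41107 (k = (-9444 - 85)/(-33802 - 7305) = -9529/(-41107) = -9529*(-1/41107) = 9529/41107 ≈ 0.23181)
w = -40874 (w = 3*(-151) - 1*40421 = -453 - 40421 = -40874)
1/(w + k) = 1/(-40874 + 9529/41107) = 1/(-1680197989/41107) = -41107/1680197989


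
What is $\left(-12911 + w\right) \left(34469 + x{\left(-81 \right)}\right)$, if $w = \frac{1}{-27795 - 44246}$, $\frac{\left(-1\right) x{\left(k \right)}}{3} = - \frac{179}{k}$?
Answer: $- \frac{865463036094368}{1945107} \approx -4.4494 \cdot 10^{8}$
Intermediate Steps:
$x{\left(k \right)} = \frac{537}{k}$ ($x{\left(k \right)} = - 3 \left(- \frac{179}{k}\right) = \frac{537}{k}$)
$w = - \frac{1}{72041}$ ($w = \frac{1}{-72041} = - \frac{1}{72041} \approx -1.3881 \cdot 10^{-5}$)
$\left(-12911 + w\right) \left(34469 + x{\left(-81 \right)}\right) = \left(-12911 - \frac{1}{72041}\right) \left(34469 + \frac{537}{-81}\right) = - \frac{930121352 \left(34469 + 537 \left(- \frac{1}{81}\right)\right)}{72041} = - \frac{930121352 \left(34469 - \frac{179}{27}\right)}{72041} = \left(- \frac{930121352}{72041}\right) \frac{930484}{27} = - \frac{865463036094368}{1945107}$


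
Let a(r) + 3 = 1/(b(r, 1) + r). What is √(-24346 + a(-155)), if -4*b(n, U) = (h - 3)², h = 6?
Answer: 15*I*√42815401/629 ≈ 156.04*I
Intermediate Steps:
b(n, U) = -9/4 (b(n, U) = -(6 - 3)²/4 = -¼*3² = -¼*9 = -9/4)
a(r) = -3 + 1/(-9/4 + r)
√(-24346 + a(-155)) = √(-24346 + (31 - 12*(-155))/(-9 + 4*(-155))) = √(-24346 + (31 + 1860)/(-9 - 620)) = √(-24346 + 1891/(-629)) = √(-24346 - 1/629*1891) = √(-24346 - 1891/629) = √(-15315525/629) = 15*I*√42815401/629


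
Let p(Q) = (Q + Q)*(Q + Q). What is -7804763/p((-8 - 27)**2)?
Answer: -7804763/6002500 ≈ -1.3003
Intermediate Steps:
p(Q) = 4*Q**2 (p(Q) = (2*Q)*(2*Q) = 4*Q**2)
-7804763/p((-8 - 27)**2) = -7804763*1/(4*(-8 - 27)**4) = -7804763/(4*((-35)**2)**2) = -7804763/(4*1225**2) = -7804763/(4*1500625) = -7804763/6002500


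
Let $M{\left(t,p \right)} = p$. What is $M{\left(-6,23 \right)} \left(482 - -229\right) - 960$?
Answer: $15393$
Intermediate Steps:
$M{\left(-6,23 \right)} \left(482 - -229\right) - 960 = 23 \left(482 - -229\right) - 960 = 23 \left(482 + 229\right) - 960 = 23 \cdot 711 - 960 = 16353 - 960 = 15393$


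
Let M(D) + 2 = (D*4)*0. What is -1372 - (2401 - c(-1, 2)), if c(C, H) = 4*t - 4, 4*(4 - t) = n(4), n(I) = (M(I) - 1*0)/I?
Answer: -7521/2 ≈ -3760.5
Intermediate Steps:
M(D) = -2 (M(D) = -2 + (D*4)*0 = -2 + (4*D)*0 = -2 + 0 = -2)
n(I) = -2/I (n(I) = (-2 - 1*0)/I = (-2 + 0)/I = -2/I)
t = 33/8 (t = 4 - (-1)/(2*4) = 4 - ¼*(-½) = 4 + ⅛ = 33/8 ≈ 4.1250)
c(C, H) = 25/2 (c(C, H) = 4*(33/8) - 4 = 33/2 - 4 = 25/2)
-1372 - (2401 - c(-1, 2)) = -1372 - (2401 - 1*25/2) = -1372 - (2401 - 25/2) = -1372 - 1*4777/2 = -1372 - 4777/2 = -7521/2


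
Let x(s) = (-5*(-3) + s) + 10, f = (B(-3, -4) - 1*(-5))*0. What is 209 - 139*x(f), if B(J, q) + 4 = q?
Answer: -3266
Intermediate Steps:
B(J, q) = -4 + q
f = 0 (f = ((-4 - 4) - 1*(-5))*0 = (-8 + 5)*0 = -3*0 = 0)
x(s) = 25 + s (x(s) = (15 + s) + 10 = 25 + s)
209 - 139*x(f) = 209 - 139*(25 + 0) = 209 - 139*25 = 209 - 3475 = -3266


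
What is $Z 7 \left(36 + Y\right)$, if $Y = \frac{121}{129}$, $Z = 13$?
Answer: $\frac{433615}{129} \approx 3361.4$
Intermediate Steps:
$Y = \frac{121}{129}$ ($Y = 121 \cdot \frac{1}{129} = \frac{121}{129} \approx 0.93798$)
$Z 7 \left(36 + Y\right) = 13 \cdot 7 \left(36 + \frac{121}{129}\right) = 91 \cdot \frac{4765}{129} = \frac{433615}{129}$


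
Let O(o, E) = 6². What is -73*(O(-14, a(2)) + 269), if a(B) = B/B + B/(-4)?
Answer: -22265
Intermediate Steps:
a(B) = 1 - B/4 (a(B) = 1 + B*(-¼) = 1 - B/4)
O(o, E) = 36
-73*(O(-14, a(2)) + 269) = -73*(36 + 269) = -73*305 = -22265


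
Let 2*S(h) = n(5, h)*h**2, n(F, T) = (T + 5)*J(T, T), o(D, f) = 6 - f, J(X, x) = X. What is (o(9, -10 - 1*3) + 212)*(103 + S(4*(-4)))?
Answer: 5227761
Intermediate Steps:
n(F, T) = T*(5 + T) (n(F, T) = (T + 5)*T = (5 + T)*T = T*(5 + T))
S(h) = h**3*(5 + h)/2 (S(h) = ((h*(5 + h))*h**2)/2 = (h**3*(5 + h))/2 = h**3*(5 + h)/2)
(o(9, -10 - 1*3) + 212)*(103 + S(4*(-4))) = ((6 - (-10 - 1*3)) + 212)*(103 + (4*(-4))**3*(5 + 4*(-4))/2) = ((6 - (-10 - 3)) + 212)*(103 + (1/2)*(-16)**3*(5 - 16)) = ((6 - 1*(-13)) + 212)*(103 + (1/2)*(-4096)*(-11)) = ((6 + 13) + 212)*(103 + 22528) = (19 + 212)*22631 = 231*22631 = 5227761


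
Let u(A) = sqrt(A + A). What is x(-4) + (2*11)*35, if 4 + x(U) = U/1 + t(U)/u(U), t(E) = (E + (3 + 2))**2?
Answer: 762 - I*sqrt(2)/4 ≈ 762.0 - 0.35355*I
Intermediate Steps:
u(A) = sqrt(2)*sqrt(A) (u(A) = sqrt(2*A) = sqrt(2)*sqrt(A))
t(E) = (5 + E)**2 (t(E) = (E + 5)**2 = (5 + E)**2)
x(U) = -4 + U + sqrt(2)*(5 + U)**2/(2*sqrt(U)) (x(U) = -4 + (U/1 + (5 + U)**2/((sqrt(2)*sqrt(U)))) = -4 + (U*1 + (5 + U)**2*(sqrt(2)/(2*sqrt(U)))) = -4 + (U + sqrt(2)*(5 + U)**2/(2*sqrt(U))) = -4 + U + sqrt(2)*(5 + U)**2/(2*sqrt(U)))
x(-4) + (2*11)*35 = (-4 - 4 + sqrt(2)*(5 - 4)**2/(2*sqrt(-4))) + (2*11)*35 = (-4 - 4 + (1/2)*sqrt(2)*(-I/2)*1**2) + 22*35 = (-4 - 4 + (1/2)*sqrt(2)*(-I/2)*1) + 770 = (-4 - 4 - I*sqrt(2)/4) + 770 = (-8 - I*sqrt(2)/4) + 770 = 762 - I*sqrt(2)/4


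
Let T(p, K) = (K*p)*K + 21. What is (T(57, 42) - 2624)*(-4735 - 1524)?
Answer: -613037755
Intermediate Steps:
T(p, K) = 21 + p*K² (T(p, K) = p*K² + 21 = 21 + p*K²)
(T(57, 42) - 2624)*(-4735 - 1524) = ((21 + 57*42²) - 2624)*(-4735 - 1524) = ((21 + 57*1764) - 2624)*(-6259) = ((21 + 100548) - 2624)*(-6259) = (100569 - 2624)*(-6259) = 97945*(-6259) = -613037755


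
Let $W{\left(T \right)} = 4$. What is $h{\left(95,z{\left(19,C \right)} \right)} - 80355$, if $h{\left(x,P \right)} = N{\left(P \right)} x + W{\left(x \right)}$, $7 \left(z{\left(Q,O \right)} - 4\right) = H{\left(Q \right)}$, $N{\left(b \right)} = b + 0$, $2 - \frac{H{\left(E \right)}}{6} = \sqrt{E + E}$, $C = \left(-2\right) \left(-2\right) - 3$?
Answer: $- \frac{558657}{7} - \frac{570 \sqrt{38}}{7} \approx -80310.0$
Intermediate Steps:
$C = 1$ ($C = 4 - 3 = 1$)
$H{\left(E \right)} = 12 - 6 \sqrt{2} \sqrt{E}$ ($H{\left(E \right)} = 12 - 6 \sqrt{E + E} = 12 - 6 \sqrt{2 E} = 12 - 6 \sqrt{2} \sqrt{E}$)
$N{\left(b \right)} = b$
$z{\left(Q,O \right)} = \frac{40}{7} - \frac{6 \sqrt{2} \sqrt{Q}}{7}$ ($z{\left(Q,O \right)} = 4 + \frac{12 - 6 \sqrt{2} \sqrt{Q}}{7} = 4 - \left(- \frac{12}{7} + \frac{6 \sqrt{2} \sqrt{Q}}{7}\right) = \frac{40}{7} - \frac{6 \sqrt{2} \sqrt{Q}}{7}$)
$h{\left(x,P \right)} = 4 + P x$ ($h{\left(x,P \right)} = P x + 4 = 4 + P x$)
$h{\left(95,z{\left(19,C \right)} \right)} - 80355 = \left(4 + \left(\frac{40}{7} - \frac{6 \sqrt{2} \sqrt{19}}{7}\right) 95\right) - 80355 = \left(4 + \left(\frac{40}{7} - \frac{6 \sqrt{38}}{7}\right) 95\right) - 80355 = \left(4 + \left(\frac{3800}{7} - \frac{570 \sqrt{38}}{7}\right)\right) - 80355 = \left(\frac{3828}{7} - \frac{570 \sqrt{38}}{7}\right) - 80355 = - \frac{558657}{7} - \frac{570 \sqrt{38}}{7}$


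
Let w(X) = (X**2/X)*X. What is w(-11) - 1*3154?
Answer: -3033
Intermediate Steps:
w(X) = X**2 (w(X) = X*X = X**2)
w(-11) - 1*3154 = (-11)**2 - 1*3154 = 121 - 3154 = -3033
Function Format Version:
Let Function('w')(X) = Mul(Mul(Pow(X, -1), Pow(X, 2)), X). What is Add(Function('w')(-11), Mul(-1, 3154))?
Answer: -3033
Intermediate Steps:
Function('w')(X) = Pow(X, 2) (Function('w')(X) = Mul(X, X) = Pow(X, 2))
Add(Function('w')(-11), Mul(-1, 3154)) = Add(Pow(-11, 2), Mul(-1, 3154)) = Add(121, -3154) = -3033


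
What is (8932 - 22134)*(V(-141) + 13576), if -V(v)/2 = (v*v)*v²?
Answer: 10436111636692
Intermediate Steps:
V(v) = -2*v⁴ (V(v) = -2*v*v*v² = -2*v²*v² = -2*v⁴)
(8932 - 22134)*(V(-141) + 13576) = (8932 - 22134)*(-2*(-141)⁴ + 13576) = -13202*(-2*395254161 + 13576) = -13202*(-790508322 + 13576) = -13202*(-790494746) = 10436111636692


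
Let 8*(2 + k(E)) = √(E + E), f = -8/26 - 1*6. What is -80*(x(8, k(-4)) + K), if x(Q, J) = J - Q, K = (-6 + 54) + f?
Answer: -32960/13 - 20*I*√2 ≈ -2535.4 - 28.284*I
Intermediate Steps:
f = -82/13 (f = -8*1/26 - 6 = -4/13 - 6 = -82/13 ≈ -6.3077)
K = 542/13 (K = (-6 + 54) - 82/13 = 48 - 82/13 = 542/13 ≈ 41.692)
k(E) = -2 + √2*√E/8 (k(E) = -2 + √(E + E)/8 = -2 + √(2*E)/8 = -2 + (√2*√E)/8 = -2 + √2*√E/8)
-80*(x(8, k(-4)) + K) = -80*(((-2 + √2*√(-4)/8) - 1*8) + 542/13) = -80*(((-2 + √2*(2*I)/8) - 8) + 542/13) = -80*(((-2 + I*√2/4) - 8) + 542/13) = -80*((-10 + I*√2/4) + 542/13) = -80*(412/13 + I*√2/4) = -32960/13 - 20*I*√2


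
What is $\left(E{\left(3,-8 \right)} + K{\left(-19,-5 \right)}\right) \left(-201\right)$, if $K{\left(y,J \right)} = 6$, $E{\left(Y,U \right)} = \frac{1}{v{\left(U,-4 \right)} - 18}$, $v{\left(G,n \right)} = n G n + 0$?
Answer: $- \frac{175875}{146} \approx -1204.6$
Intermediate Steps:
$v{\left(G,n \right)} = G n^{2}$ ($v{\left(G,n \right)} = G n n + 0 = G n^{2} + 0 = G n^{2}$)
$E{\left(Y,U \right)} = \frac{1}{-18 + 16 U}$ ($E{\left(Y,U \right)} = \frac{1}{U \left(-4\right)^{2} - 18} = \frac{1}{U 16 - 18} = \frac{1}{16 U - 18} = \frac{1}{-18 + 16 U}$)
$\left(E{\left(3,-8 \right)} + K{\left(-19,-5 \right)}\right) \left(-201\right) = \left(\frac{1}{2 \left(-9 + 8 \left(-8\right)\right)} + 6\right) \left(-201\right) = \left(\frac{1}{2 \left(-9 - 64\right)} + 6\right) \left(-201\right) = \left(\frac{1}{2 \left(-73\right)} + 6\right) \left(-201\right) = \left(\frac{1}{2} \left(- \frac{1}{73}\right) + 6\right) \left(-201\right) = \left(- \frac{1}{146} + 6\right) \left(-201\right) = \frac{875}{146} \left(-201\right) = - \frac{175875}{146}$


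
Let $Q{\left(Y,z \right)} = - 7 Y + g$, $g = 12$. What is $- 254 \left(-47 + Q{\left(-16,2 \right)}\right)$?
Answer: $-19558$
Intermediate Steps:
$Q{\left(Y,z \right)} = 12 - 7 Y$ ($Q{\left(Y,z \right)} = - 7 Y + 12 = 12 - 7 Y$)
$- 254 \left(-47 + Q{\left(-16,2 \right)}\right) = - 254 \left(-47 + \left(12 - -112\right)\right) = - 254 \left(-47 + \left(12 + 112\right)\right) = - 254 \left(-47 + 124\right) = \left(-254\right) 77 = -19558$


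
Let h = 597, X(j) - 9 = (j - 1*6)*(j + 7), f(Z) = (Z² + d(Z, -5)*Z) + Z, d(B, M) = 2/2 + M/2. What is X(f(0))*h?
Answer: -19701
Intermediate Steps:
d(B, M) = 1 + M/2 (d(B, M) = 2*(½) + M*(½) = 1 + M/2)
f(Z) = Z² - Z/2 (f(Z) = (Z² + (1 + (½)*(-5))*Z) + Z = (Z² + (1 - 5/2)*Z) + Z = (Z² - 3*Z/2) + Z = Z² - Z/2)
X(j) = 9 + (-6 + j)*(7 + j) (X(j) = 9 + (j - 1*6)*(j + 7) = 9 + (j - 6)*(7 + j) = 9 + (-6 + j)*(7 + j))
X(f(0))*h = (-33 + 0*(-½ + 0) + (0*(-½ + 0))²)*597 = (-33 + 0*(-½) + (0*(-½))²)*597 = (-33 + 0 + 0²)*597 = (-33 + 0 + 0)*597 = -33*597 = -19701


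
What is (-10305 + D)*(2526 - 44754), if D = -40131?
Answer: 2129811408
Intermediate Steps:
(-10305 + D)*(2526 - 44754) = (-10305 - 40131)*(2526 - 44754) = -50436*(-42228) = 2129811408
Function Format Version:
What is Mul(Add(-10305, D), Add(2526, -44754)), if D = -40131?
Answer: 2129811408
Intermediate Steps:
Mul(Add(-10305, D), Add(2526, -44754)) = Mul(Add(-10305, -40131), Add(2526, -44754)) = Mul(-50436, -42228) = 2129811408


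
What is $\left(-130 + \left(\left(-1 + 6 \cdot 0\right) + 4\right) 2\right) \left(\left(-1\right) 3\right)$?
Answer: $372$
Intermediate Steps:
$\left(-130 + \left(\left(-1 + 6 \cdot 0\right) + 4\right) 2\right) \left(\left(-1\right) 3\right) = \left(-130 + \left(\left(-1 + 0\right) + 4\right) 2\right) \left(-3\right) = \left(-130 + \left(-1 + 4\right) 2\right) \left(-3\right) = \left(-130 + 3 \cdot 2\right) \left(-3\right) = \left(-130 + 6\right) \left(-3\right) = \left(-124\right) \left(-3\right) = 372$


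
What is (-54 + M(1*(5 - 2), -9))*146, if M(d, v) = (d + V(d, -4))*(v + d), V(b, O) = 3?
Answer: -13140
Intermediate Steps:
M(d, v) = (3 + d)*(d + v) (M(d, v) = (d + 3)*(v + d) = (3 + d)*(d + v))
(-54 + M(1*(5 - 2), -9))*146 = (-54 + ((1*(5 - 2))**2 + 3*(1*(5 - 2)) + 3*(-9) + (1*(5 - 2))*(-9)))*146 = (-54 + ((1*3)**2 + 3*(1*3) - 27 + (1*3)*(-9)))*146 = (-54 + (3**2 + 3*3 - 27 + 3*(-9)))*146 = (-54 + (9 + 9 - 27 - 27))*146 = (-54 - 36)*146 = -90*146 = -13140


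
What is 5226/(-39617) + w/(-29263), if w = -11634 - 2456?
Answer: 405275092/1159312271 ≈ 0.34958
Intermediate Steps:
w = -14090
5226/(-39617) + w/(-29263) = 5226/(-39617) - 14090/(-29263) = 5226*(-1/39617) - 14090*(-1/29263) = -5226/39617 + 14090/29263 = 405275092/1159312271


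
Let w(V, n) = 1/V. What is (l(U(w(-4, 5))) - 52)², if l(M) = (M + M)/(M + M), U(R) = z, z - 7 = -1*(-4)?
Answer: 2601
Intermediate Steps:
z = 11 (z = 7 - 1*(-4) = 7 + 4 = 11)
U(R) = 11
l(M) = 1 (l(M) = (2*M)/((2*M)) = (2*M)*(1/(2*M)) = 1)
(l(U(w(-4, 5))) - 52)² = (1 - 52)² = (-51)² = 2601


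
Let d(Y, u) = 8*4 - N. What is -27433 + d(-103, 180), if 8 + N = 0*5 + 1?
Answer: -27394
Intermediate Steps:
N = -7 (N = -8 + (0*5 + 1) = -8 + (0 + 1) = -8 + 1 = -7)
d(Y, u) = 39 (d(Y, u) = 8*4 - 1*(-7) = 32 + 7 = 39)
-27433 + d(-103, 180) = -27433 + 39 = -27394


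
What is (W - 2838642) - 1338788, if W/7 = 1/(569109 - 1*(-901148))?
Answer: -6141895699503/1470257 ≈ -4.1774e+6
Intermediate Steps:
W = 7/1470257 (W = 7/(569109 - 1*(-901148)) = 7/(569109 + 901148) = 7/1470257 ≈ 4.7611e-6)
(W - 2838642) - 1338788 = (7/1470257 - 2838642) - 1338788 = -4173533270987/1470257 - 1338788 = -6141895699503/1470257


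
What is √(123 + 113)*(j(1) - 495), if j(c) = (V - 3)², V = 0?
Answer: -972*√59 ≈ -7466.1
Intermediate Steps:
j(c) = 9 (j(c) = (0 - 3)² = (-3)² = 9)
√(123 + 113)*(j(1) - 495) = √(123 + 113)*(9 - 495) = √236*(-486) = (2*√59)*(-486) = -972*√59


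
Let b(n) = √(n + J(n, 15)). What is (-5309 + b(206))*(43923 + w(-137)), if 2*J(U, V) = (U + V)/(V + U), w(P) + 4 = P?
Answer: -232438638 + 21891*√826 ≈ -2.3181e+8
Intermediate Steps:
w(P) = -4 + P
J(U, V) = ½ (J(U, V) = ((U + V)/(V + U))/2 = ((U + V)/(U + V))/2 = (½)*1 = ½)
b(n) = √(½ + n) (b(n) = √(n + ½) = √(½ + n))
(-5309 + b(206))*(43923 + w(-137)) = (-5309 + √(2 + 4*206)/2)*(43923 + (-4 - 137)) = (-5309 + √(2 + 824)/2)*(43923 - 141) = (-5309 + √826/2)*43782 = -232438638 + 21891*√826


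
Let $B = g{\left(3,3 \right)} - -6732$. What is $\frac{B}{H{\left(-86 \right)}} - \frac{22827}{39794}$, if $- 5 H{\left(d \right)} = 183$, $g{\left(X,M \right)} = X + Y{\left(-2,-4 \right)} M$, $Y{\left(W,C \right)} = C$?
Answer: $- \frac{447284217}{2427434} \approx -184.26$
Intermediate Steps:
$g{\left(X,M \right)} = X - 4 M$
$H{\left(d \right)} = - \frac{183}{5}$ ($H{\left(d \right)} = \left(- \frac{1}{5}\right) 183 = - \frac{183}{5}$)
$B = 6723$ ($B = \left(3 - 12\right) - -6732 = \left(3 - 12\right) + 6732 = -9 + 6732 = 6723$)
$\frac{B}{H{\left(-86 \right)}} - \frac{22827}{39794} = \frac{6723}{- \frac{183}{5}} - \frac{22827}{39794} = 6723 \left(- \frac{5}{183}\right) - \frac{22827}{39794} = - \frac{11205}{61} - \frac{22827}{39794} = - \frac{447284217}{2427434}$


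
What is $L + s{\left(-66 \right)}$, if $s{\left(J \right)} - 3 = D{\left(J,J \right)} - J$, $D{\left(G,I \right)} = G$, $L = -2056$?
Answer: $-2053$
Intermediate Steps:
$s{\left(J \right)} = 3$ ($s{\left(J \right)} = 3 + \left(J - J\right) = 3 + 0 = 3$)
$L + s{\left(-66 \right)} = -2056 + 3 = -2053$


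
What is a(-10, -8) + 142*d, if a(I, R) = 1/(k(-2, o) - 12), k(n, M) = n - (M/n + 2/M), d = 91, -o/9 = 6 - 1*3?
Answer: 19137428/1481 ≈ 12922.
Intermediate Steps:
o = -27 (o = -9*(6 - 1*3) = -9*(6 - 3) = -9*3 = -27)
k(n, M) = n - 2/M - M/n (k(n, M) = n - (2/M + M/n) = n + (-2/M - M/n) = n - 2/M - M/n)
a(I, R) = -54/1481 (a(I, R) = 1/((-2 - 2/(-27) - 1*(-27)/(-2)) - 12) = 1/((-2 - 2*(-1/27) - 1*(-27)*(-1/2)) - 12) = 1/((-2 + 2/27 - 27/2) - 12) = 1/(-833/54 - 12) = 1/(-1481/54) = -54/1481)
a(-10, -8) + 142*d = -54/1481 + 142*91 = -54/1481 + 12922 = 19137428/1481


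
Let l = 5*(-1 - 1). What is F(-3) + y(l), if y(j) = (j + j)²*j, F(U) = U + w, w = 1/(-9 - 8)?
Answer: -68052/17 ≈ -4003.1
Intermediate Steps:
w = -1/17 (w = 1/(-17) = -1/17 ≈ -0.058824)
F(U) = -1/17 + U (F(U) = U - 1/17 = -1/17 + U)
l = -10 (l = 5*(-2) = -10)
y(j) = 4*j³ (y(j) = (2*j)²*j = (4*j²)*j = 4*j³)
F(-3) + y(l) = (-1/17 - 3) + 4*(-10)³ = -52/17 + 4*(-1000) = -52/17 - 4000 = -68052/17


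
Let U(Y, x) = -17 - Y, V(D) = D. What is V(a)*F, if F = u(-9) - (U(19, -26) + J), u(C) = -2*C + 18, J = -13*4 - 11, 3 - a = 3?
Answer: 0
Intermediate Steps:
a = 0 (a = 3 - 1*3 = 3 - 3 = 0)
J = -63 (J = -52 - 11 = -63)
u(C) = 18 - 2*C
F = 135 (F = (18 - 2*(-9)) - ((-17 - 1*19) - 63) = (18 + 18) - ((-17 - 19) - 63) = 36 - (-36 - 63) = 36 - 1*(-99) = 36 + 99 = 135)
V(a)*F = 0*135 = 0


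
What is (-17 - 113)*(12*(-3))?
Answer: 4680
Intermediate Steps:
(-17 - 113)*(12*(-3)) = -130*(-36) = 4680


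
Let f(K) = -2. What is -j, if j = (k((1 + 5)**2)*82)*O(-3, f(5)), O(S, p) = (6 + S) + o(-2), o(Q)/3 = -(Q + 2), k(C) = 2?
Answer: -492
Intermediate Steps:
o(Q) = -6 - 3*Q (o(Q) = 3*(-(Q + 2)) = 3*(-(2 + Q)) = 3*(-2 - Q) = -6 - 3*Q)
O(S, p) = 6 + S (O(S, p) = (6 + S) + (-6 - 3*(-2)) = (6 + S) + (-6 + 6) = (6 + S) + 0 = 6 + S)
j = 492 (j = (2*82)*(6 - 3) = 164*3 = 492)
-j = -1*492 = -492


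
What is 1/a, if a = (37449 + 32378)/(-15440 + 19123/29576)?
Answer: -456634317/2065203352 ≈ -0.22111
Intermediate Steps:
a = -2065203352/456634317 (a = 69827/(-15440 + 19123*(1/29576)) = 69827/(-15440 + 19123/29576) = 69827/(-456634317/29576) = 69827*(-29576/456634317) = -2065203352/456634317 ≈ -4.5227)
1/a = 1/(-2065203352/456634317) = -456634317/2065203352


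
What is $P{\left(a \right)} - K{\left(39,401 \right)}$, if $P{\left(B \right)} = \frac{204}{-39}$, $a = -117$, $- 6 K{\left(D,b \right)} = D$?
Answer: $\frac{33}{26} \approx 1.2692$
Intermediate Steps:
$K{\left(D,b \right)} = - \frac{D}{6}$
$P{\left(B \right)} = - \frac{68}{13}$ ($P{\left(B \right)} = 204 \left(- \frac{1}{39}\right) = - \frac{68}{13}$)
$P{\left(a \right)} - K{\left(39,401 \right)} = - \frac{68}{13} - \left(- \frac{1}{6}\right) 39 = - \frac{68}{13} - - \frac{13}{2} = - \frac{68}{13} + \frac{13}{2} = \frac{33}{26}$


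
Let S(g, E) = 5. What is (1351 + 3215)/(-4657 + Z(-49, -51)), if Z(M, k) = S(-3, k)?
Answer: -2283/2326 ≈ -0.98151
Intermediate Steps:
Z(M, k) = 5
(1351 + 3215)/(-4657 + Z(-49, -51)) = (1351 + 3215)/(-4657 + 5) = 4566/(-4652) = 4566*(-1/4652) = -2283/2326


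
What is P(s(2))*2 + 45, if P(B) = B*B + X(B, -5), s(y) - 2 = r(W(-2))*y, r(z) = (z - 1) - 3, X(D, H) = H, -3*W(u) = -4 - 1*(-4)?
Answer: 107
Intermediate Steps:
W(u) = 0 (W(u) = -(-4 - 1*(-4))/3 = -(-4 + 4)/3 = -1/3*0 = 0)
r(z) = -4 + z (r(z) = (-1 + z) - 3 = -4 + z)
s(y) = 2 - 4*y (s(y) = 2 + (-4 + 0)*y = 2 - 4*y)
P(B) = -5 + B**2 (P(B) = B*B - 5 = B**2 - 5 = -5 + B**2)
P(s(2))*2 + 45 = (-5 + (2 - 4*2)**2)*2 + 45 = (-5 + (2 - 8)**2)*2 + 45 = (-5 + (-6)**2)*2 + 45 = (-5 + 36)*2 + 45 = 31*2 + 45 = 62 + 45 = 107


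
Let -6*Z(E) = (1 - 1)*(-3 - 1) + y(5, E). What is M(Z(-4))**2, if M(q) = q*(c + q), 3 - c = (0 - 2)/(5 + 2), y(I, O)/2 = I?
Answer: 28900/3969 ≈ 7.2814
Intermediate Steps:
y(I, O) = 2*I
Z(E) = -5/3 (Z(E) = -((1 - 1)*(-3 - 1) + 2*5)/6 = -(0*(-4) + 10)/6 = -(0 + 10)/6 = -1/6*10 = -5/3)
c = 23/7 (c = 3 - (0 - 2)/(5 + 2) = 3 - (-2)/7 = 3 - 1*(-2/7) = 3 + 2/7 = 23/7 ≈ 3.2857)
M(q) = q*(23/7 + q)
M(Z(-4))**2 = ((1/7)*(-5/3)*(23 + 7*(-5/3)))**2 = ((1/7)*(-5/3)*(23 - 35/3))**2 = ((1/7)*(-5/3)*(34/3))**2 = (-170/63)**2 = 28900/3969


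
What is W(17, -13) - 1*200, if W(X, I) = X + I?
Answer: -196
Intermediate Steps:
W(X, I) = I + X
W(17, -13) - 1*200 = (-13 + 17) - 1*200 = 4 - 200 = -196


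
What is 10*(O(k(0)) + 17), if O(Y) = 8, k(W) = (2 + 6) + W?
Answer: 250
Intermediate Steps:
k(W) = 8 + W
10*(O(k(0)) + 17) = 10*(8 + 17) = 10*25 = 250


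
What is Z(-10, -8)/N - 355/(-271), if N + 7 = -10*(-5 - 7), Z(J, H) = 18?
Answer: 44993/30623 ≈ 1.4693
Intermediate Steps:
N = 113 (N = -7 - 10*(-5 - 7) = -7 - 10*(-12) = -7 + 120 = 113)
Z(-10, -8)/N - 355/(-271) = 18/113 - 355/(-271) = 18*(1/113) - 355*(-1/271) = 18/113 + 355/271 = 44993/30623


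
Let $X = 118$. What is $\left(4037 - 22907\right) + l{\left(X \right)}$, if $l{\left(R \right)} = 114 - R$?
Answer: $-18874$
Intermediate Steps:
$\left(4037 - 22907\right) + l{\left(X \right)} = \left(4037 - 22907\right) + \left(114 - 118\right) = -18870 + \left(114 - 118\right) = -18870 - 4 = -18874$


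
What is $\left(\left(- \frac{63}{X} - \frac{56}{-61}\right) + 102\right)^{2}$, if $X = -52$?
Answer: $\frac{109097429401}{10061584} \approx 10843.0$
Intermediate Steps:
$\left(\left(- \frac{63}{X} - \frac{56}{-61}\right) + 102\right)^{2} = \left(\left(- \frac{63}{-52} - \frac{56}{-61}\right) + 102\right)^{2} = \left(\left(\left(-63\right) \left(- \frac{1}{52}\right) - - \frac{56}{61}\right) + 102\right)^{2} = \left(\left(\frac{63}{52} + \frac{56}{61}\right) + 102\right)^{2} = \left(\frac{6755}{3172} + 102\right)^{2} = \left(\frac{330299}{3172}\right)^{2} = \frac{109097429401}{10061584}$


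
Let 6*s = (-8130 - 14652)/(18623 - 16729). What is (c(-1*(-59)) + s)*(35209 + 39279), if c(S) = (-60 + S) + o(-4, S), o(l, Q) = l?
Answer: -494116148/947 ≈ -5.2177e+5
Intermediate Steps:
s = -3797/1894 (s = ((-8130 - 14652)/(18623 - 16729))/6 = (-22782/1894)/6 = (-22782*1/1894)/6 = (1/6)*(-11391/947) = -3797/1894 ≈ -2.0048)
c(S) = -64 + S (c(S) = (-60 + S) - 4 = -64 + S)
(c(-1*(-59)) + s)*(35209 + 39279) = ((-64 - 1*(-59)) - 3797/1894)*(35209 + 39279) = ((-64 + 59) - 3797/1894)*74488 = (-5 - 3797/1894)*74488 = -13267/1894*74488 = -494116148/947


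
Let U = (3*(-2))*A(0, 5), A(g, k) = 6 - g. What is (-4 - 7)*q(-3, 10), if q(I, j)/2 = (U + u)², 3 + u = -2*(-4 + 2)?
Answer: -26950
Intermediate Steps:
u = 1 (u = -3 - 2*(-4 + 2) = -3 - 2*(-2) = -3 + 4 = 1)
U = -36 (U = (3*(-2))*(6 - 1*0) = -6*(6 + 0) = -6*6 = -36)
q(I, j) = 2450 (q(I, j) = 2*(-36 + 1)² = 2*(-35)² = 2*1225 = 2450)
(-4 - 7)*q(-3, 10) = (-4 - 7)*2450 = -11*2450 = -26950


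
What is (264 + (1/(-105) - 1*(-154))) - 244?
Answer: 18269/105 ≈ 173.99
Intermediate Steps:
(264 + (1/(-105) - 1*(-154))) - 244 = (264 + (-1/105 + 154)) - 244 = (264 + 16169/105) - 244 = 43889/105 - 244 = 18269/105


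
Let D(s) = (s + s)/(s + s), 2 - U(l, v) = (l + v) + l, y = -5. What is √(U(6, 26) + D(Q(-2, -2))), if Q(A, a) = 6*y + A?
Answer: I*√35 ≈ 5.9161*I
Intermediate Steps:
U(l, v) = 2 - v - 2*l (U(l, v) = 2 - ((l + v) + l) = 2 - (v + 2*l) = 2 + (-v - 2*l) = 2 - v - 2*l)
Q(A, a) = -30 + A (Q(A, a) = 6*(-5) + A = -30 + A)
D(s) = 1 (D(s) = (2*s)/((2*s)) = (2*s)*(1/(2*s)) = 1)
√(U(6, 26) + D(Q(-2, -2))) = √((2 - 1*26 - 2*6) + 1) = √((2 - 26 - 12) + 1) = √(-36 + 1) = √(-35) = I*√35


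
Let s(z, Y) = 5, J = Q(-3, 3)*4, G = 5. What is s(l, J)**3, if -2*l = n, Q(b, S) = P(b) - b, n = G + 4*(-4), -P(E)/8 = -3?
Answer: 125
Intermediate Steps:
P(E) = 24 (P(E) = -8*(-3) = 24)
n = -11 (n = 5 + 4*(-4) = 5 - 16 = -11)
Q(b, S) = 24 - b
l = 11/2 (l = -1/2*(-11) = 11/2 ≈ 5.5000)
J = 108 (J = (24 - 1*(-3))*4 = (24 + 3)*4 = 27*4 = 108)
s(l, J)**3 = 5**3 = 125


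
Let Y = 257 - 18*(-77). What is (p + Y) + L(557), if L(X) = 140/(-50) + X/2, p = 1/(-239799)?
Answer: 4601023403/2397990 ≈ 1918.7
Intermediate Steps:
Y = 1643 (Y = 257 + 1386 = 1643)
p = -1/239799 ≈ -4.1702e-6
L(X) = -14/5 + X/2 (L(X) = 140*(-1/50) + X*(½) = -14/5 + X/2)
(p + Y) + L(557) = (-1/239799 + 1643) + (-14/5 + (½)*557) = 393989756/239799 + (-14/5 + 557/2) = 393989756/239799 + 2757/10 = 4601023403/2397990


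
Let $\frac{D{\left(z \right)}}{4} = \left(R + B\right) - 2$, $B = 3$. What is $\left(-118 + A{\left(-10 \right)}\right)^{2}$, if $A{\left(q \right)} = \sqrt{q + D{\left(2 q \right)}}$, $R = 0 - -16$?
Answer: $\left(118 - \sqrt{58}\right)^{2} \approx 12185.0$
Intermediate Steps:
$R = 16$ ($R = 0 + 16 = 16$)
$D{\left(z \right)} = 68$ ($D{\left(z \right)} = 4 \left(\left(16 + 3\right) - 2\right) = 4 \left(19 - 2\right) = 4 \cdot 17 = 68$)
$A{\left(q \right)} = \sqrt{68 + q}$ ($A{\left(q \right)} = \sqrt{q + 68} = \sqrt{68 + q}$)
$\left(-118 + A{\left(-10 \right)}\right)^{2} = \left(-118 + \sqrt{68 - 10}\right)^{2} = \left(-118 + \sqrt{58}\right)^{2}$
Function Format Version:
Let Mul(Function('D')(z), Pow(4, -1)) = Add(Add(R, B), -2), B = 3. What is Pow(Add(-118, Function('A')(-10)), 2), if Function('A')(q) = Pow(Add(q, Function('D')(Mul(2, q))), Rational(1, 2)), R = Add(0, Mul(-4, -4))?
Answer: Pow(Add(118, Mul(-1, Pow(58, Rational(1, 2)))), 2) ≈ 12185.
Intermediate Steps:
R = 16 (R = Add(0, 16) = 16)
Function('D')(z) = 68 (Function('D')(z) = Mul(4, Add(Add(16, 3), -2)) = Mul(4, Add(19, -2)) = Mul(4, 17) = 68)
Function('A')(q) = Pow(Add(68, q), Rational(1, 2)) (Function('A')(q) = Pow(Add(q, 68), Rational(1, 2)) = Pow(Add(68, q), Rational(1, 2)))
Pow(Add(-118, Function('A')(-10)), 2) = Pow(Add(-118, Pow(Add(68, -10), Rational(1, 2))), 2) = Pow(Add(-118, Pow(58, Rational(1, 2))), 2)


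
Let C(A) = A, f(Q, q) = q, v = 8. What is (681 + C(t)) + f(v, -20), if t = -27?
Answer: 634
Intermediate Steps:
(681 + C(t)) + f(v, -20) = (681 - 27) - 20 = 654 - 20 = 634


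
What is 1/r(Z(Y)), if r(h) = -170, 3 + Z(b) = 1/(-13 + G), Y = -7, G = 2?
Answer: -1/170 ≈ -0.0058824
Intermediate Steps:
Z(b) = -34/11 (Z(b) = -3 + 1/(-13 + 2) = -3 + 1/(-11) = -3 - 1/11 = -34/11)
1/r(Z(Y)) = 1/(-170) = -1/170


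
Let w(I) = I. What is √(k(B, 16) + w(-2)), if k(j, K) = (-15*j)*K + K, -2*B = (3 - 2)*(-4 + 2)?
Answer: I*√226 ≈ 15.033*I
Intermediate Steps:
B = 1 (B = -(3 - 2)*(-4 + 2)/2 = -(-2)/2 = -½*(-2) = 1)
k(j, K) = K - 15*K*j (k(j, K) = -15*K*j + K = K - 15*K*j)
√(k(B, 16) + w(-2)) = √(16*(1 - 15*1) - 2) = √(16*(1 - 15) - 2) = √(16*(-14) - 2) = √(-224 - 2) = √(-226) = I*√226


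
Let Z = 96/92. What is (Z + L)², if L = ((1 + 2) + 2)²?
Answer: 358801/529 ≈ 678.26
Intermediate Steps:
Z = 24/23 (Z = 96*(1/92) = 24/23 ≈ 1.0435)
L = 25 (L = (3 + 2)² = 5² = 25)
(Z + L)² = (24/23 + 25)² = (599/23)² = 358801/529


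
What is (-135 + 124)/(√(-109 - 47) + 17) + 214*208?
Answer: 19807653/445 + 22*I*√39/445 ≈ 44512.0 + 0.30874*I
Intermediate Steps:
(-135 + 124)/(√(-109 - 47) + 17) + 214*208 = -11/(√(-156) + 17) + 44512 = -11/(2*I*√39 + 17) + 44512 = -11/(17 + 2*I*√39) + 44512 = 44512 - 11/(17 + 2*I*√39)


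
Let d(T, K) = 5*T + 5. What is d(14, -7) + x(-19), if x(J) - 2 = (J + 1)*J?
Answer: 419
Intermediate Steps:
x(J) = 2 + J*(1 + J) (x(J) = 2 + (J + 1)*J = 2 + (1 + J)*J = 2 + J*(1 + J))
d(T, K) = 5 + 5*T
d(14, -7) + x(-19) = (5 + 5*14) + (2 - 19 + (-19)²) = (5 + 70) + (2 - 19 + 361) = 75 + 344 = 419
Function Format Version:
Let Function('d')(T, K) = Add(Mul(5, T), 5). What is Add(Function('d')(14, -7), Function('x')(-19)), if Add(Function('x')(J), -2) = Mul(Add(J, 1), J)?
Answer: 419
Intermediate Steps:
Function('x')(J) = Add(2, Mul(J, Add(1, J))) (Function('x')(J) = Add(2, Mul(Add(J, 1), J)) = Add(2, Mul(Add(1, J), J)) = Add(2, Mul(J, Add(1, J))))
Function('d')(T, K) = Add(5, Mul(5, T))
Add(Function('d')(14, -7), Function('x')(-19)) = Add(Add(5, Mul(5, 14)), Add(2, -19, Pow(-19, 2))) = Add(Add(5, 70), Add(2, -19, 361)) = Add(75, 344) = 419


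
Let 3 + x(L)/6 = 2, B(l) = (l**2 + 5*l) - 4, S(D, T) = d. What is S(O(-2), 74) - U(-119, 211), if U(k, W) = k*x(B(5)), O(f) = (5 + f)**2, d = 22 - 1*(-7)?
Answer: -685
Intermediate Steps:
d = 29 (d = 22 + 7 = 29)
S(D, T) = 29
B(l) = -4 + l**2 + 5*l
x(L) = -6 (x(L) = -18 + 6*2 = -18 + 12 = -6)
U(k, W) = -6*k (U(k, W) = k*(-6) = -6*k)
S(O(-2), 74) - U(-119, 211) = 29 - (-6)*(-119) = 29 - 1*714 = 29 - 714 = -685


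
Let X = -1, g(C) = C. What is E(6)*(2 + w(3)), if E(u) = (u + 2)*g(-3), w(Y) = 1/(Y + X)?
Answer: -60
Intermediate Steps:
w(Y) = 1/(-1 + Y) (w(Y) = 1/(Y - 1) = 1/(-1 + Y))
E(u) = -6 - 3*u (E(u) = (u + 2)*(-3) = (2 + u)*(-3) = -6 - 3*u)
E(6)*(2 + w(3)) = (-6 - 3*6)*(2 + 1/(-1 + 3)) = (-6 - 18)*(2 + 1/2) = -24*(2 + ½) = -24*5/2 = -60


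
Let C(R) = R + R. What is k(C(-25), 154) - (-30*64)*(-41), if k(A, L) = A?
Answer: -78770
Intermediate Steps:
C(R) = 2*R
k(C(-25), 154) - (-30*64)*(-41) = 2*(-25) - (-30*64)*(-41) = -50 - (-1920)*(-41) = -50 - 1*78720 = -50 - 78720 = -78770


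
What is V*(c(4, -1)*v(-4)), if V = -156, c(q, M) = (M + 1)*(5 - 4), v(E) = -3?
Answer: 0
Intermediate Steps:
c(q, M) = 1 + M (c(q, M) = (1 + M)*1 = 1 + M)
V*(c(4, -1)*v(-4)) = -156*(1 - 1)*(-3) = -0*(-3) = -156*0 = 0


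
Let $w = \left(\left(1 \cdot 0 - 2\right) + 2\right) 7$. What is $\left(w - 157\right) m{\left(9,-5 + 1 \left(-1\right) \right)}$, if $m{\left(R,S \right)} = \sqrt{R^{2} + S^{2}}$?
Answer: $- 471 \sqrt{13} \approx -1698.2$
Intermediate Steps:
$w = 0$ ($w = \left(\left(0 - 2\right) + 2\right) 7 = \left(-2 + 2\right) 7 = 0 \cdot 7 = 0$)
$\left(w - 157\right) m{\left(9,-5 + 1 \left(-1\right) \right)} = \left(0 - 157\right) \sqrt{9^{2} + \left(-5 + 1 \left(-1\right)\right)^{2}} = - 157 \sqrt{81 + \left(-5 - 1\right)^{2}} = - 157 \sqrt{81 + \left(-6\right)^{2}} = - 157 \sqrt{81 + 36} = - 157 \sqrt{117} = - 157 \cdot 3 \sqrt{13} = - 471 \sqrt{13}$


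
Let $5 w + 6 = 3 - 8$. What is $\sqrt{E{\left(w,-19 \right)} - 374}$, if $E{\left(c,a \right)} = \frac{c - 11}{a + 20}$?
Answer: $\frac{44 i \sqrt{5}}{5} \approx 19.677 i$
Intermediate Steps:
$w = - \frac{11}{5}$ ($w = - \frac{6}{5} + \frac{3 - 8}{5} = - \frac{6}{5} + \frac{1}{5} \left(-5\right) = - \frac{6}{5} - 1 = - \frac{11}{5} \approx -2.2$)
$E{\left(c,a \right)} = \frac{-11 + c}{20 + a}$
$\sqrt{E{\left(w,-19 \right)} - 374} = \sqrt{\frac{-11 - \frac{11}{5}}{20 - 19} - 374} = \sqrt{1^{-1} \left(- \frac{66}{5}\right) - 374} = \sqrt{1 \left(- \frac{66}{5}\right) - 374} = \sqrt{- \frac{66}{5} - 374} = \sqrt{- \frac{1936}{5}} = \frac{44 i \sqrt{5}}{5}$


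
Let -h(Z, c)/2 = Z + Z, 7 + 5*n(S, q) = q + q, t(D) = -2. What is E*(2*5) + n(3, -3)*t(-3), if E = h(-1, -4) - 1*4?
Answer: 26/5 ≈ 5.2000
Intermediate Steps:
n(S, q) = -7/5 + 2*q/5 (n(S, q) = -7/5 + (q + q)/5 = -7/5 + (2*q)/5 = -7/5 + 2*q/5)
h(Z, c) = -4*Z (h(Z, c) = -2*(Z + Z) = -4*Z)
E = 0 (E = -4*(-1) - 1*4 = 4 - 4 = 0)
E*(2*5) + n(3, -3)*t(-3) = 0*(2*5) + (-7/5 + (⅖)*(-3))*(-2) = 0*10 + (-7/5 - 6/5)*(-2) = 0 - 13/5*(-2) = 0 + 26/5 = 26/5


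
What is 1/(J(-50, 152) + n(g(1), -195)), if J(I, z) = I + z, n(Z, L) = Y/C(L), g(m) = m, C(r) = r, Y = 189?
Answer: 65/6567 ≈ 0.0098980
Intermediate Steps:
n(Z, L) = 189/L
1/(J(-50, 152) + n(g(1), -195)) = 1/((-50 + 152) + 189/(-195)) = 1/(102 + 189*(-1/195)) = 1/(102 - 63/65) = 1/(6567/65) = 65/6567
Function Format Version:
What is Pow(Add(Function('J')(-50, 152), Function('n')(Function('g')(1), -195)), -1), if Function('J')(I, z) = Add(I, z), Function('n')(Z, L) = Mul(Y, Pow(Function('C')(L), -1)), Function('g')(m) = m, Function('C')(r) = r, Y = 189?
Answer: Rational(65, 6567) ≈ 0.0098980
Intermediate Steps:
Function('n')(Z, L) = Mul(189, Pow(L, -1))
Pow(Add(Function('J')(-50, 152), Function('n')(Function('g')(1), -195)), -1) = Pow(Add(Add(-50, 152), Mul(189, Pow(-195, -1))), -1) = Pow(Add(102, Mul(189, Rational(-1, 195))), -1) = Pow(Add(102, Rational(-63, 65)), -1) = Pow(Rational(6567, 65), -1) = Rational(65, 6567)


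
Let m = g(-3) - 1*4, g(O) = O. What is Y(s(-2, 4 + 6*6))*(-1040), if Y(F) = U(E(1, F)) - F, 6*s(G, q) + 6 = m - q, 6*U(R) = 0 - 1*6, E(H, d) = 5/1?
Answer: -24440/3 ≈ -8146.7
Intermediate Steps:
E(H, d) = 5 (E(H, d) = 5*1 = 5)
m = -7 (m = -3 - 1*4 = -3 - 4 = -7)
U(R) = -1 (U(R) = (0 - 1*6)/6 = (0 - 6)/6 = (⅙)*(-6) = -1)
s(G, q) = -13/6 - q/6 (s(G, q) = -1 + (-7 - q)/6 = -1 + (-7/6 - q/6) = -13/6 - q/6)
Y(F) = -1 - F
Y(s(-2, 4 + 6*6))*(-1040) = (-1 - (-13/6 - (4 + 6*6)/6))*(-1040) = (-1 - (-13/6 - (4 + 36)/6))*(-1040) = (-1 - (-13/6 - ⅙*40))*(-1040) = (-1 - (-13/6 - 20/3))*(-1040) = (-1 - 1*(-53/6))*(-1040) = (-1 + 53/6)*(-1040) = (47/6)*(-1040) = -24440/3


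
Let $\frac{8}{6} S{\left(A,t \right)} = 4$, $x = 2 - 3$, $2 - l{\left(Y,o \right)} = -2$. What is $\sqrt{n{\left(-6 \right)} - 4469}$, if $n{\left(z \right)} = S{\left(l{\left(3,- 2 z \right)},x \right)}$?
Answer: $i \sqrt{4466} \approx 66.828 i$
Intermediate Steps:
$l{\left(Y,o \right)} = 4$ ($l{\left(Y,o \right)} = 2 - -2 = 2 + 2 = 4$)
$x = -1$
$S{\left(A,t \right)} = 3$ ($S{\left(A,t \right)} = \frac{3}{4} \cdot 4 = 3$)
$n{\left(z \right)} = 3$
$\sqrt{n{\left(-6 \right)} - 4469} = \sqrt{3 - 4469} = \sqrt{-4466} = i \sqrt{4466}$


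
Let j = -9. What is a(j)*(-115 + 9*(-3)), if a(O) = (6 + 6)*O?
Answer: 15336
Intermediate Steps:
a(O) = 12*O
a(j)*(-115 + 9*(-3)) = (12*(-9))*(-115 + 9*(-3)) = -108*(-115 - 27) = -108*(-142) = 15336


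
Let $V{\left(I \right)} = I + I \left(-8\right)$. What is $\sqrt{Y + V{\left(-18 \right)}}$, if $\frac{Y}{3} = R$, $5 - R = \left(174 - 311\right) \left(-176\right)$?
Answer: $i \sqrt{72195} \approx 268.69 i$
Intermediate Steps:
$V{\left(I \right)} = - 7 I$ ($V{\left(I \right)} = I - 8 I = - 7 I$)
$R = -24107$ ($R = 5 - \left(174 - 311\right) \left(-176\right) = 5 - \left(-137\right) \left(-176\right) = 5 - 24112 = -24107$)
$Y = -72321$ ($Y = 3 \left(-24107\right) = -72321$)
$\sqrt{Y + V{\left(-18 \right)}} = \sqrt{-72321 - -126} = \sqrt{-72321 + 126} = \sqrt{-72195} = i \sqrt{72195}$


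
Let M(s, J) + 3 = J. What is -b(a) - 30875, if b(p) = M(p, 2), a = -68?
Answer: -30874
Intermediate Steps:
M(s, J) = -3 + J
b(p) = -1 (b(p) = -3 + 2 = -1)
-b(a) - 30875 = -1*(-1) - 30875 = 1 - 30875 = -30874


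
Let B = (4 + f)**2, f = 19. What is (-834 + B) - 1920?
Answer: -2225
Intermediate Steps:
B = 529 (B = (4 + 19)**2 = 23**2 = 529)
(-834 + B) - 1920 = (-834 + 529) - 1920 = -305 - 1920 = -2225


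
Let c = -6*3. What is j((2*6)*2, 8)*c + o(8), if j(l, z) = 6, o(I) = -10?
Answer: -118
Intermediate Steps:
c = -18
j((2*6)*2, 8)*c + o(8) = 6*(-18) - 10 = -108 - 10 = -118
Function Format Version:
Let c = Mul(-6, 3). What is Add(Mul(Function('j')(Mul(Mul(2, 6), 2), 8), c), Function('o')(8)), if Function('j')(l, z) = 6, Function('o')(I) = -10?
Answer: -118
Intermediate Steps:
c = -18
Add(Mul(Function('j')(Mul(Mul(2, 6), 2), 8), c), Function('o')(8)) = Add(Mul(6, -18), -10) = Add(-108, -10) = -118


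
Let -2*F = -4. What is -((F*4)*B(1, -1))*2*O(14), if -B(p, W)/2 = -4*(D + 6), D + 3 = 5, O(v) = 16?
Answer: -16384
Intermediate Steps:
F = 2 (F = -1/2*(-4) = 2)
D = 2 (D = -3 + 5 = 2)
B(p, W) = 64 (B(p, W) = -(-8)*(2 + 6) = -(-8)*8 = -2*(-32) = 64)
-((F*4)*B(1, -1))*2*O(14) = -((2*4)*64)*2*16 = -(8*64)*2*16 = -512*2*16 = -1024*16 = -1*16384 = -16384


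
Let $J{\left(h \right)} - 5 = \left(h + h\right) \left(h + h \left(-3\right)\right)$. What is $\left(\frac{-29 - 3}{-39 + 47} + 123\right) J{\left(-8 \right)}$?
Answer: $-29869$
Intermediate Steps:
$J{\left(h \right)} = 5 - 4 h^{2}$ ($J{\left(h \right)} = 5 + \left(h + h\right) \left(h + h \left(-3\right)\right) = 5 + 2 h \left(h - 3 h\right) = 5 + 2 h \left(- 2 h\right) = 5 - 4 h^{2}$)
$\left(\frac{-29 - 3}{-39 + 47} + 123\right) J{\left(-8 \right)} = \left(\frac{-29 - 3}{-39 + 47} + 123\right) \left(5 - 4 \left(-8\right)^{2}\right) = \left(- \frac{32}{8} + 123\right) \left(5 - 256\right) = \left(\left(-32\right) \frac{1}{8} + 123\right) \left(5 - 256\right) = \left(-4 + 123\right) \left(-251\right) = 119 \left(-251\right) = -29869$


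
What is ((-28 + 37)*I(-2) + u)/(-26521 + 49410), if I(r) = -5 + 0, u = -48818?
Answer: -48863/22889 ≈ -2.1348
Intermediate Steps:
I(r) = -5
((-28 + 37)*I(-2) + u)/(-26521 + 49410) = ((-28 + 37)*(-5) - 48818)/(-26521 + 49410) = (9*(-5) - 48818)/22889 = (-45 - 48818)*(1/22889) = -48863*1/22889 = -48863/22889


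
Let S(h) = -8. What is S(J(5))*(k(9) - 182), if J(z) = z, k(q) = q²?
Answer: 808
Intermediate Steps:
S(J(5))*(k(9) - 182) = -8*(9² - 182) = -8*(81 - 182) = -8*(-101) = 808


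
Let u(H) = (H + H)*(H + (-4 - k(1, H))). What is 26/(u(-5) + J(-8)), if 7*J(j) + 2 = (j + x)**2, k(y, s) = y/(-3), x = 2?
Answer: 273/961 ≈ 0.28408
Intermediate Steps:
k(y, s) = -y/3 (k(y, s) = y*(-1/3) = -y/3)
u(H) = 2*H*(-11/3 + H) (u(H) = (H + H)*(H + (-4 - (-1)/3)) = (2*H)*(H + (-4 - 1*(-1/3))) = (2*H)*(H + (-4 + 1/3)) = (2*H)*(H - 11/3) = (2*H)*(-11/3 + H) = 2*H*(-11/3 + H))
J(j) = -2/7 + (2 + j)**2/7 (J(j) = -2/7 + (j + 2)**2/7 = -2/7 + (2 + j)**2/7)
26/(u(-5) + J(-8)) = 26/((2/3)*(-5)*(-11 + 3*(-5)) + (-2/7 + (2 - 8)**2/7)) = 26/((2/3)*(-5)*(-11 - 15) + (-2/7 + (1/7)*(-6)**2)) = 26/((2/3)*(-5)*(-26) + (-2/7 + (1/7)*36)) = 26/(260/3 + (-2/7 + 36/7)) = 26/(260/3 + 34/7) = 26/(1922/21) = (21/1922)*26 = 273/961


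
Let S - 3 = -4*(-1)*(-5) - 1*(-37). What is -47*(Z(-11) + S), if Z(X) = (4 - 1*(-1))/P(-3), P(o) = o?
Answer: -2585/3 ≈ -861.67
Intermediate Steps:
Z(X) = -5/3 (Z(X) = (4 - 1*(-1))/(-3) = (4 + 1)*(-1/3) = 5*(-1/3) = -5/3)
S = 20 (S = 3 + (-4*(-1)*(-5) - 1*(-37)) = 3 + (4*(-5) + 37) = 3 + (-20 + 37) = 3 + 17 = 20)
-47*(Z(-11) + S) = -47*(-5/3 + 20) = -47*55/3 = -2585/3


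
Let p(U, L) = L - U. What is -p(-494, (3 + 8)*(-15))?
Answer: -329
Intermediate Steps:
-p(-494, (3 + 8)*(-15)) = -((3 + 8)*(-15) - 1*(-494)) = -(11*(-15) + 494) = -(-165 + 494) = -1*329 = -329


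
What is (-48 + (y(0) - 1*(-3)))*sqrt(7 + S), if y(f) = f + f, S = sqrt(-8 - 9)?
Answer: -45*sqrt(7 + I*sqrt(17)) ≈ -123.75 - 33.736*I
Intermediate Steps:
S = I*sqrt(17) (S = sqrt(-17) = I*sqrt(17) ≈ 4.1231*I)
y(f) = 2*f
(-48 + (y(0) - 1*(-3)))*sqrt(7 + S) = (-48 + (2*0 - 1*(-3)))*sqrt(7 + I*sqrt(17)) = (-48 + (0 + 3))*sqrt(7 + I*sqrt(17)) = (-48 + 3)*sqrt(7 + I*sqrt(17)) = -45*sqrt(7 + I*sqrt(17))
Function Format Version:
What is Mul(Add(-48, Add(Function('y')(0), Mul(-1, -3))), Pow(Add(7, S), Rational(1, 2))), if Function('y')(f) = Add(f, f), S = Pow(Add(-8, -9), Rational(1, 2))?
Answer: Mul(-45, Pow(Add(7, Mul(I, Pow(17, Rational(1, 2)))), Rational(1, 2))) ≈ Add(-123.75, Mul(-33.736, I))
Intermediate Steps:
S = Mul(I, Pow(17, Rational(1, 2))) (S = Pow(-17, Rational(1, 2)) = Mul(I, Pow(17, Rational(1, 2))) ≈ Mul(4.1231, I))
Function('y')(f) = Mul(2, f)
Mul(Add(-48, Add(Function('y')(0), Mul(-1, -3))), Pow(Add(7, S), Rational(1, 2))) = Mul(Add(-48, Add(Mul(2, 0), Mul(-1, -3))), Pow(Add(7, Mul(I, Pow(17, Rational(1, 2)))), Rational(1, 2))) = Mul(Add(-48, Add(0, 3)), Pow(Add(7, Mul(I, Pow(17, Rational(1, 2)))), Rational(1, 2))) = Mul(Add(-48, 3), Pow(Add(7, Mul(I, Pow(17, Rational(1, 2)))), Rational(1, 2))) = Mul(-45, Pow(Add(7, Mul(I, Pow(17, Rational(1, 2)))), Rational(1, 2)))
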